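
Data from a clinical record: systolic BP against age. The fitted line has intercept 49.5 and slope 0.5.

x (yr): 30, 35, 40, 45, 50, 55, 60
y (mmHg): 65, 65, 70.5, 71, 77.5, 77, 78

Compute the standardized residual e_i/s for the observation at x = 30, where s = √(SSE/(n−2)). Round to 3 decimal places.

0.267

x=30: ŷ = 49.5 + 0.5·30 = 64.5; e = 65 − 64.5 = 0.5
x=35: ŷ = 49.5 + 0.5·35 = 67; e = 65 − 67 = -2
x=40: ŷ = 49.5 + 0.5·40 = 69.5; e = 70.5 − 69.5 = 1
x=45: ŷ = 49.5 + 0.5·45 = 72; e = 71 − 72 = -1
x=50: ŷ = 49.5 + 0.5·50 = 74.5; e = 77.5 − 74.5 = 3
x=55: ŷ = 49.5 + 0.5·55 = 77; e = 77 − 77 = 0
x=60: ŷ = 49.5 + 0.5·60 = 79.5; e = 78 − 79.5 = -1.5
SSE = 0.25 + 4 + 1 + 1 + 9 + 0 + 2.25 = 17.5
s = √(17.5/5) = 1.87083
e/s = 0.5 / 1.87083 = 0.267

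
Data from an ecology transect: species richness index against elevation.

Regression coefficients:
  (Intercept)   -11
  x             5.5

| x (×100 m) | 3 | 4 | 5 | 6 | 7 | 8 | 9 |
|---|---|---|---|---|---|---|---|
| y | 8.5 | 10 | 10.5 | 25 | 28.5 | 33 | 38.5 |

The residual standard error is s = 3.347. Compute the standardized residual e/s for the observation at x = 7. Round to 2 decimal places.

0.30

ŷ = -11 + 5.5·7 = 27.5
e = 28.5 − 27.5 = 1
e/s = 1 / 3.347 = 0.30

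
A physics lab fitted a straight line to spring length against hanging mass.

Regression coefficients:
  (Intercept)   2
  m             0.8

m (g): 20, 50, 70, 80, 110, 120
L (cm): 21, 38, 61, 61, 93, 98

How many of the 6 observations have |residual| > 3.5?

2

m=20: ŷ = 2 + 0.8·20 = 18; r = 21 − 18 = 3
m=50: ŷ = 2 + 0.8·50 = 42; r = 38 − 42 = -4
m=70: ŷ = 2 + 0.8·70 = 58; r = 61 − 58 = 3
m=80: ŷ = 2 + 0.8·80 = 66; r = 61 − 66 = -5
m=110: ŷ = 2 + 0.8·110 = 90; r = 93 − 90 = 3
m=120: ŷ = 2 + 0.8·120 = 98; r = 98 − 98 = 0
|r| > 3.5: m=50 (|r|=4), m=80 (|r|=5) → 2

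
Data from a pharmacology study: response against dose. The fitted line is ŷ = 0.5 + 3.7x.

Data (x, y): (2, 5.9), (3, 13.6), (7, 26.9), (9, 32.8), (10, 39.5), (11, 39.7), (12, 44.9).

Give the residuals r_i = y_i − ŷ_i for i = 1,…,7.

x=2: ŷ = 0.5 + 3.7·2 = 7.9; r = 5.9 − 7.9 = -2
x=3: ŷ = 0.5 + 3.7·3 = 11.6; r = 13.6 − 11.6 = 2
x=7: ŷ = 0.5 + 3.7·7 = 26.4; r = 26.9 − 26.4 = 0.5
x=9: ŷ = 0.5 + 3.7·9 = 33.8; r = 32.8 − 33.8 = -1
x=10: ŷ = 0.5 + 3.7·10 = 37.5; r = 39.5 − 37.5 = 2
x=11: ŷ = 0.5 + 3.7·11 = 41.2; r = 39.7 − 41.2 = -1.5
x=12: ŷ = 0.5 + 3.7·12 = 44.9; r = 44.9 − 44.9 = 0

-2, 2, 0.5, -1, 2, -1.5, 0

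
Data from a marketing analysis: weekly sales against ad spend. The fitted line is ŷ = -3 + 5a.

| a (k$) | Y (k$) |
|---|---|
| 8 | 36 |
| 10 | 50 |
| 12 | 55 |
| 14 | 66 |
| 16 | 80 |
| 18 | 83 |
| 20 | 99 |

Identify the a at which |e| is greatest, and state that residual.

a = 18, e = -4

a=8: ŷ = -3 + 5·8 = 37; e = 36 − 37 = -1
a=10: ŷ = -3 + 5·10 = 47; e = 50 − 47 = 3
a=12: ŷ = -3 + 5·12 = 57; e = 55 − 57 = -2
a=14: ŷ = -3 + 5·14 = 67; e = 66 − 67 = -1
a=16: ŷ = -3 + 5·16 = 77; e = 80 − 77 = 3
a=18: ŷ = -3 + 5·18 = 87; e = 83 − 87 = -4
a=20: ŷ = -3 + 5·20 = 97; e = 99 − 97 = 2
Largest |e| is 4 at a = 18, residual -4.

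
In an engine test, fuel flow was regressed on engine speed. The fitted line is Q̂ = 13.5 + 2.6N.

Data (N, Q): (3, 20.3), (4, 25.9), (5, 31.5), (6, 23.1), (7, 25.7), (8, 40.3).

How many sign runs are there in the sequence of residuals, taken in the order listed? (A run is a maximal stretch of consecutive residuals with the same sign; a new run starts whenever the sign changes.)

N=3: Q̂ = 13.5 + 2.6·3 = 21.3; r = 20.3 − 21.3 = -1
N=4: Q̂ = 13.5 + 2.6·4 = 23.9; r = 25.9 − 23.9 = 2
N=5: Q̂ = 13.5 + 2.6·5 = 26.5; r = 31.5 − 26.5 = 5
N=6: Q̂ = 13.5 + 2.6·6 = 29.1; r = 23.1 − 29.1 = -6
N=7: Q̂ = 13.5 + 2.6·7 = 31.7; r = 25.7 − 31.7 = -6
N=8: Q̂ = 13.5 + 2.6·8 = 34.3; r = 40.3 − 34.3 = 6
Signs: − + + − − +
Runs: −×1, +×2, −×2, +×1 → 4

4 runs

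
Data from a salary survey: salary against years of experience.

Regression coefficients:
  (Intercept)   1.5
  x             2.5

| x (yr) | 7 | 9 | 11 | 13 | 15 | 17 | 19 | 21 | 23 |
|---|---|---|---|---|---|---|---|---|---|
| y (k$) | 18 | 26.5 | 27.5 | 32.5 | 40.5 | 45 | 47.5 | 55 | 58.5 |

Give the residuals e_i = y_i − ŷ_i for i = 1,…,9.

x=7: ŷ = 1.5 + 2.5·7 = 19; e = 18 − 19 = -1
x=9: ŷ = 1.5 + 2.5·9 = 24; e = 26.5 − 24 = 2.5
x=11: ŷ = 1.5 + 2.5·11 = 29; e = 27.5 − 29 = -1.5
x=13: ŷ = 1.5 + 2.5·13 = 34; e = 32.5 − 34 = -1.5
x=15: ŷ = 1.5 + 2.5·15 = 39; e = 40.5 − 39 = 1.5
x=17: ŷ = 1.5 + 2.5·17 = 44; e = 45 − 44 = 1
x=19: ŷ = 1.5 + 2.5·19 = 49; e = 47.5 − 49 = -1.5
x=21: ŷ = 1.5 + 2.5·21 = 54; e = 55 − 54 = 1
x=23: ŷ = 1.5 + 2.5·23 = 59; e = 58.5 − 59 = -0.5

-1, 2.5, -1.5, -1.5, 1.5, 1, -1.5, 1, -0.5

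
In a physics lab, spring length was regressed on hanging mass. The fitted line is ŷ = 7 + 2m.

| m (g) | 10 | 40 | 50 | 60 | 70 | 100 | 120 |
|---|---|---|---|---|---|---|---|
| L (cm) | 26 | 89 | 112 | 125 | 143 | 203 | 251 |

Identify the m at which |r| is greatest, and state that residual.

m=10: ŷ = 7 + 2·10 = 27; r = 26 − 27 = -1
m=40: ŷ = 7 + 2·40 = 87; r = 89 − 87 = 2
m=50: ŷ = 7 + 2·50 = 107; r = 112 − 107 = 5
m=60: ŷ = 7 + 2·60 = 127; r = 125 − 127 = -2
m=70: ŷ = 7 + 2·70 = 147; r = 143 − 147 = -4
m=100: ŷ = 7 + 2·100 = 207; r = 203 − 207 = -4
m=120: ŷ = 7 + 2·120 = 247; r = 251 − 247 = 4
Largest |r| is 5 at m = 50, residual 5.

m = 50, r = 5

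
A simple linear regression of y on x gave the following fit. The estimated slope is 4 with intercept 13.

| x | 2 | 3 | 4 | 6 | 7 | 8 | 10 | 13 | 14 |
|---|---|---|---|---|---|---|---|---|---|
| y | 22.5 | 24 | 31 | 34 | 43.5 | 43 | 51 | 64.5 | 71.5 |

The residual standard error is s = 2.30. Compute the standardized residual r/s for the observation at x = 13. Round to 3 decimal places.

ŷ = 13 + 4·13 = 65
r = 64.5 − 65 = -0.5
r/s = -0.5 / 2.30 = -0.217

-0.217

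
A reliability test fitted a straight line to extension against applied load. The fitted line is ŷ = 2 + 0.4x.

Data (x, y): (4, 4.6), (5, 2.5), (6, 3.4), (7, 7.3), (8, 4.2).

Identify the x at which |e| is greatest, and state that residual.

x = 7, e = 2.5

x=4: ŷ = 2 + 0.4·4 = 3.6; e = 4.6 − 3.6 = 1
x=5: ŷ = 2 + 0.4·5 = 4; e = 2.5 − 4 = -1.5
x=6: ŷ = 2 + 0.4·6 = 4.4; e = 3.4 − 4.4 = -1
x=7: ŷ = 2 + 0.4·7 = 4.8; e = 7.3 − 4.8 = 2.5
x=8: ŷ = 2 + 0.4·8 = 5.2; e = 4.2 − 5.2 = -1
Largest |e| is 2.5 at x = 7, residual 2.5.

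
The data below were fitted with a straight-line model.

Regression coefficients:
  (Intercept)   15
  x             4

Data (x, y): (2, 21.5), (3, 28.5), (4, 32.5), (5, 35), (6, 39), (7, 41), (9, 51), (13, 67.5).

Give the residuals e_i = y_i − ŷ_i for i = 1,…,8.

-1.5, 1.5, 1.5, 0, 0, -2, 0, 0.5

x=2: ŷ = 15 + 4·2 = 23; e = 21.5 − 23 = -1.5
x=3: ŷ = 15 + 4·3 = 27; e = 28.5 − 27 = 1.5
x=4: ŷ = 15 + 4·4 = 31; e = 32.5 − 31 = 1.5
x=5: ŷ = 15 + 4·5 = 35; e = 35 − 35 = 0
x=6: ŷ = 15 + 4·6 = 39; e = 39 − 39 = 0
x=7: ŷ = 15 + 4·7 = 43; e = 41 − 43 = -2
x=9: ŷ = 15 + 4·9 = 51; e = 51 − 51 = 0
x=13: ŷ = 15 + 4·13 = 67; e = 67.5 − 67 = 0.5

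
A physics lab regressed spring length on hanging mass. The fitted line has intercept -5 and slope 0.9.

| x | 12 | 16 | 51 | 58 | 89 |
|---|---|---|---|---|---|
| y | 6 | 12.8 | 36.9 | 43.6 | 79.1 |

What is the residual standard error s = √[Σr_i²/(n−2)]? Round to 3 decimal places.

x=12: ŷ = -5 + 0.9·12 = 5.8; r = 6 − 5.8 = 0.2
x=16: ŷ = -5 + 0.9·16 = 9.4; r = 12.8 − 9.4 = 3.4
x=51: ŷ = -5 + 0.9·51 = 40.9; r = 36.9 − 40.9 = -4
x=58: ŷ = -5 + 0.9·58 = 47.2; r = 43.6 − 47.2 = -3.6
x=89: ŷ = -5 + 0.9·89 = 75.1; r = 79.1 − 75.1 = 4
SSE = 0.04 + 11.56 + 16 + 12.96 + 16 = 56.56
s = √(56.56/3) = √18.8533 ≈ 4.342

s = 4.342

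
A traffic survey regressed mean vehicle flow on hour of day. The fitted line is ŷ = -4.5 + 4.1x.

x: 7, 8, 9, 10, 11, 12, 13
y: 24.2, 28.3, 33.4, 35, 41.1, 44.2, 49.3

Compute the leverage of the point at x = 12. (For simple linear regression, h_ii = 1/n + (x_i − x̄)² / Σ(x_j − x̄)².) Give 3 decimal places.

h = 0.286

x̄ = (7 + 8 + 9 + 10 + 11 + 12 + 13)/7 = 10
Σ(x − x̄)² = 9 + 4 + 1 + 0 + 1 + 4 + 9 = 28
h = 1/7 + (2)²/28 = 0.142857 + 0.142857 = 0.286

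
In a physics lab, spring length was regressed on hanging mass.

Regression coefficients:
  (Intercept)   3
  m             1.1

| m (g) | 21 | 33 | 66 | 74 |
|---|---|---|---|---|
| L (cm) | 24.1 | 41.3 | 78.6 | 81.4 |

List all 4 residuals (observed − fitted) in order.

-2, 2, 3, -3

m=21: ŷ = 3 + 1.1·21 = 26.1; e = 24.1 − 26.1 = -2
m=33: ŷ = 3 + 1.1·33 = 39.3; e = 41.3 − 39.3 = 2
m=66: ŷ = 3 + 1.1·66 = 75.6; e = 78.6 − 75.6 = 3
m=74: ŷ = 3 + 1.1·74 = 84.4; e = 81.4 − 84.4 = -3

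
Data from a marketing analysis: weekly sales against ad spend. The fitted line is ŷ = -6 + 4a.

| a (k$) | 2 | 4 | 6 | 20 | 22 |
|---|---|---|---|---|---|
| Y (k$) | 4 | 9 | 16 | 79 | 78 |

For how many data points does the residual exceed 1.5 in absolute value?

4

a=2: ŷ = -6 + 4·2 = 2; e = 4 − 2 = 2
a=4: ŷ = -6 + 4·4 = 10; e = 9 − 10 = -1
a=6: ŷ = -6 + 4·6 = 18; e = 16 − 18 = -2
a=20: ŷ = -6 + 4·20 = 74; e = 79 − 74 = 5
a=22: ŷ = -6 + 4·22 = 82; e = 78 − 82 = -4
|e| > 1.5: a=2 (|e|=2), a=6 (|e|=2), a=20 (|e|=5), a=22 (|e|=4) → 4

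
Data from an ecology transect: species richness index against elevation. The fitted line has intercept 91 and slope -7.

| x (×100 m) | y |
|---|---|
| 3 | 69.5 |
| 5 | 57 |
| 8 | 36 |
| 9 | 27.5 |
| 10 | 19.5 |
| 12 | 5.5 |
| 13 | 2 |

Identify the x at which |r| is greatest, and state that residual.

x=3: ŷ = 91 − 7·3 = 70; r = 69.5 − 70 = -0.5
x=5: ŷ = 91 − 7·5 = 56; r = 57 − 56 = 1
x=8: ŷ = 91 − 7·8 = 35; r = 36 − 35 = 1
x=9: ŷ = 91 − 7·9 = 28; r = 27.5 − 28 = -0.5
x=10: ŷ = 91 − 7·10 = 21; r = 19.5 − 21 = -1.5
x=12: ŷ = 91 − 7·12 = 7; r = 5.5 − 7 = -1.5
x=13: ŷ = 91 − 7·13 = 0; r = 2 − 0 = 2
Largest |r| is 2 at x = 13, residual 2.

x = 13, r = 2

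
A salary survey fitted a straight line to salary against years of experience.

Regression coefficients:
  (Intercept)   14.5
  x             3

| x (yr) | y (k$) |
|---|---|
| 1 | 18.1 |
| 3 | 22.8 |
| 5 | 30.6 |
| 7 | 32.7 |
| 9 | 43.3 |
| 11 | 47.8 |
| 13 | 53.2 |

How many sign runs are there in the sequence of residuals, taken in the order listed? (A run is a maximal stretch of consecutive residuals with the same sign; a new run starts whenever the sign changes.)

x=1: ŷ = 14.5 + 3·1 = 17.5; r = 18.1 − 17.5 = 0.6
x=3: ŷ = 14.5 + 3·3 = 23.5; r = 22.8 − 23.5 = -0.7
x=5: ŷ = 14.5 + 3·5 = 29.5; r = 30.6 − 29.5 = 1.1
x=7: ŷ = 14.5 + 3·7 = 35.5; r = 32.7 − 35.5 = -2.8
x=9: ŷ = 14.5 + 3·9 = 41.5; r = 43.3 − 41.5 = 1.8
x=11: ŷ = 14.5 + 3·11 = 47.5; r = 47.8 − 47.5 = 0.3
x=13: ŷ = 14.5 + 3·13 = 53.5; r = 53.2 − 53.5 = -0.3
Signs: + − + − + + −
Runs: +×1, −×1, +×1, −×1, +×2, −×1 → 6

6 runs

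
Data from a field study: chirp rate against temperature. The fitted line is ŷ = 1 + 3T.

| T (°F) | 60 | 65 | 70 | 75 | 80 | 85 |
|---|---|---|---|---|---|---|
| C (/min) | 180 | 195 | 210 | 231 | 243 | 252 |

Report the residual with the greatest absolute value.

r = 5

T=60: ŷ = 1 + 3·60 = 181; r = 180 − 181 = -1
T=65: ŷ = 1 + 3·65 = 196; r = 195 − 196 = -1
T=70: ŷ = 1 + 3·70 = 211; r = 210 − 211 = -1
T=75: ŷ = 1 + 3·75 = 226; r = 231 − 226 = 5
T=80: ŷ = 1 + 3·80 = 241; r = 243 − 241 = 2
T=85: ŷ = 1 + 3·85 = 256; r = 252 − 256 = -4
Largest |r| is 5 at T = 75, residual 5.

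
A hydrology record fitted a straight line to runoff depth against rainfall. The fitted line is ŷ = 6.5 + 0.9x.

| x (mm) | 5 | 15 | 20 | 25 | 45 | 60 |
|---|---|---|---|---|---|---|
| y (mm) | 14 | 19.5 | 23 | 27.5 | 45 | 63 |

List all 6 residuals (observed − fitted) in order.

x=5: ŷ = 6.5 + 0.9·5 = 11; r = 14 − 11 = 3
x=15: ŷ = 6.5 + 0.9·15 = 20; r = 19.5 − 20 = -0.5
x=20: ŷ = 6.5 + 0.9·20 = 24.5; r = 23 − 24.5 = -1.5
x=25: ŷ = 6.5 + 0.9·25 = 29; r = 27.5 − 29 = -1.5
x=45: ŷ = 6.5 + 0.9·45 = 47; r = 45 − 47 = -2
x=60: ŷ = 6.5 + 0.9·60 = 60.5; r = 63 − 60.5 = 2.5

3, -0.5, -1.5, -1.5, -2, 2.5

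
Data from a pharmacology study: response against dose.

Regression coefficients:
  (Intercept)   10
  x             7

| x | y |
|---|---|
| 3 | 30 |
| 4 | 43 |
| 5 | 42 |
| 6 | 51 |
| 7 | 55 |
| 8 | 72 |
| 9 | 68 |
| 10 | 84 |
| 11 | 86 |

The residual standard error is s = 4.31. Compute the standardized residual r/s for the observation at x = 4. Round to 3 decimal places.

1.160

ŷ = 10 + 7·4 = 38
r = 43 − 38 = 5
r/s = 5 / 4.31 = 1.160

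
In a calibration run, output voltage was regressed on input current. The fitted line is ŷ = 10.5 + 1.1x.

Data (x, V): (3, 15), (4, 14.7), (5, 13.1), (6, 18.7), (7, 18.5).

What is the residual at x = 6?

e = 1.6

ŷ = 10.5 + 1.1·6 = 17.1
e = 18.7 − 17.1 = 1.6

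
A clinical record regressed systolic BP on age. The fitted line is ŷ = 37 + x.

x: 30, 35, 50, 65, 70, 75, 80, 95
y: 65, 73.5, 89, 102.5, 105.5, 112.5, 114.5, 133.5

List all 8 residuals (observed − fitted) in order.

x=30: ŷ = 37 + 30 = 67; r = 65 − 67 = -2
x=35: ŷ = 37 + 35 = 72; r = 73.5 − 72 = 1.5
x=50: ŷ = 37 + 50 = 87; r = 89 − 87 = 2
x=65: ŷ = 37 + 65 = 102; r = 102.5 − 102 = 0.5
x=70: ŷ = 37 + 70 = 107; r = 105.5 − 107 = -1.5
x=75: ŷ = 37 + 75 = 112; r = 112.5 − 112 = 0.5
x=80: ŷ = 37 + 80 = 117; r = 114.5 − 117 = -2.5
x=95: ŷ = 37 + 95 = 132; r = 133.5 − 132 = 1.5

-2, 1.5, 2, 0.5, -1.5, 0.5, -2.5, 1.5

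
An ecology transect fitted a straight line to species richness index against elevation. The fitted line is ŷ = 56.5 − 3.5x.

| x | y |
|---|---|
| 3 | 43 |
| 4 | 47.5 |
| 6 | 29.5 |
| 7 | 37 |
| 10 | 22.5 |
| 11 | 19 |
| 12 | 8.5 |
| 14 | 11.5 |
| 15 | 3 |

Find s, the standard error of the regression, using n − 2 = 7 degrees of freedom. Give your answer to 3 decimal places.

x=3: ŷ = 56.5 − 3.5·3 = 46; r = 43 − 46 = -3
x=4: ŷ = 56.5 − 3.5·4 = 42.5; r = 47.5 − 42.5 = 5
x=6: ŷ = 56.5 − 3.5·6 = 35.5; r = 29.5 − 35.5 = -6
x=7: ŷ = 56.5 − 3.5·7 = 32; r = 37 − 32 = 5
x=10: ŷ = 56.5 − 3.5·10 = 21.5; r = 22.5 − 21.5 = 1
x=11: ŷ = 56.5 − 3.5·11 = 18; r = 19 − 18 = 1
x=12: ŷ = 56.5 − 3.5·12 = 14.5; r = 8.5 − 14.5 = -6
x=14: ŷ = 56.5 − 3.5·14 = 7.5; r = 11.5 − 7.5 = 4
x=15: ŷ = 56.5 − 3.5·15 = 4; r = 3 − 4 = -1
SSE = 9 + 25 + 36 + 25 + 1 + 1 + 36 + 16 + 1 = 150
s = √(150/7) = √21.4286 ≈ 4.629

s = 4.629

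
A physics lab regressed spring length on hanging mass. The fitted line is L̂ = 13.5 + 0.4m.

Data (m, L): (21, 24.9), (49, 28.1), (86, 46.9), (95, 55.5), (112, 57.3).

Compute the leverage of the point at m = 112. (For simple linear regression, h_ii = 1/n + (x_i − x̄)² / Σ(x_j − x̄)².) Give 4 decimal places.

h = 0.4847

m̄ = (21 + 49 + 86 + 95 + 112)/5 = 72.6
Σ(m − m̄)² = 2662.56 + 556.96 + 179.56 + 501.76 + 1552.36 = 5453.2
h = 1/5 + (39.4)²/5453.2 = 0.2 + 0.28467 = 0.4847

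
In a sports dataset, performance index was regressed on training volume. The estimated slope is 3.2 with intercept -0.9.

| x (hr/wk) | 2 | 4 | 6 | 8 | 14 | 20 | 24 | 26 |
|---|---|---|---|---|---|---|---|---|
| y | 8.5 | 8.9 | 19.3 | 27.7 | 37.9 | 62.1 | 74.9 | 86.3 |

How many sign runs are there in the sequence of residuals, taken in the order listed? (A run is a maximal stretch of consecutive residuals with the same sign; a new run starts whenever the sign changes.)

5 runs

x=2: ŷ = -0.9 + 3.2·2 = 5.5; e = 8.5 − 5.5 = 3
x=4: ŷ = -0.9 + 3.2·4 = 11.9; e = 8.9 − 11.9 = -3
x=6: ŷ = -0.9 + 3.2·6 = 18.3; e = 19.3 − 18.3 = 1
x=8: ŷ = -0.9 + 3.2·8 = 24.7; e = 27.7 − 24.7 = 3
x=14: ŷ = -0.9 + 3.2·14 = 43.9; e = 37.9 − 43.9 = -6
x=20: ŷ = -0.9 + 3.2·20 = 63.1; e = 62.1 − 63.1 = -1
x=24: ŷ = -0.9 + 3.2·24 = 75.9; e = 74.9 − 75.9 = -1
x=26: ŷ = -0.9 + 3.2·26 = 82.3; e = 86.3 − 82.3 = 4
Signs: + − + + − − − +
Runs: +×1, −×1, +×2, −×3, +×1 → 5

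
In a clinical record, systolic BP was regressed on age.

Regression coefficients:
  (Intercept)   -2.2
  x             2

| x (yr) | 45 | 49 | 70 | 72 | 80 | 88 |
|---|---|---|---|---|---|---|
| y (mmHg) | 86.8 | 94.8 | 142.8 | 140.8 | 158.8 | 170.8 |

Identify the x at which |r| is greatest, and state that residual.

x = 70, r = 5

x=45: ŷ = -2.2 + 2·45 = 87.8; r = 86.8 − 87.8 = -1
x=49: ŷ = -2.2 + 2·49 = 95.8; r = 94.8 − 95.8 = -1
x=70: ŷ = -2.2 + 2·70 = 137.8; r = 142.8 − 137.8 = 5
x=72: ŷ = -2.2 + 2·72 = 141.8; r = 140.8 − 141.8 = -1
x=80: ŷ = -2.2 + 2·80 = 157.8; r = 158.8 − 157.8 = 1
x=88: ŷ = -2.2 + 2·88 = 173.8; r = 170.8 − 173.8 = -3
Largest |r| is 5 at x = 70, residual 5.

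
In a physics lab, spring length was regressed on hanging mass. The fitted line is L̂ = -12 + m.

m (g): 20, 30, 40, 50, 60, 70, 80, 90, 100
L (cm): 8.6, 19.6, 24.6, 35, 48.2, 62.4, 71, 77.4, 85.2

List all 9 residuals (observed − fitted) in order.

0.6, 1.6, -3.4, -3, 0.2, 4.4, 3, -0.6, -2.8

m=20: L̂ = -12 + 20 = 8; e = 8.6 − 8 = 0.6
m=30: L̂ = -12 + 30 = 18; e = 19.6 − 18 = 1.6
m=40: L̂ = -12 + 40 = 28; e = 24.6 − 28 = -3.4
m=50: L̂ = -12 + 50 = 38; e = 35 − 38 = -3
m=60: L̂ = -12 + 60 = 48; e = 48.2 − 48 = 0.2
m=70: L̂ = -12 + 70 = 58; e = 62.4 − 58 = 4.4
m=80: L̂ = -12 + 80 = 68; e = 71 − 68 = 3
m=90: L̂ = -12 + 90 = 78; e = 77.4 − 78 = -0.6
m=100: L̂ = -12 + 100 = 88; e = 85.2 − 88 = -2.8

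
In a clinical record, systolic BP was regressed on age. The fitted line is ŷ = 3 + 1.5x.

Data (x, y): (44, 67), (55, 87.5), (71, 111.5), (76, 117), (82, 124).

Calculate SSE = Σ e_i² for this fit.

SSE = 16

x=44: ŷ = 3 + 1.5·44 = 69; e = 67 − 69 = -2
x=55: ŷ = 3 + 1.5·55 = 85.5; e = 87.5 − 85.5 = 2
x=71: ŷ = 3 + 1.5·71 = 109.5; e = 111.5 − 109.5 = 2
x=76: ŷ = 3 + 1.5·76 = 117; e = 117 − 117 = 0
x=82: ŷ = 3 + 1.5·82 = 126; e = 124 − 126 = -2
SSE = 4 + 4 + 4 + 0 + 4 = 16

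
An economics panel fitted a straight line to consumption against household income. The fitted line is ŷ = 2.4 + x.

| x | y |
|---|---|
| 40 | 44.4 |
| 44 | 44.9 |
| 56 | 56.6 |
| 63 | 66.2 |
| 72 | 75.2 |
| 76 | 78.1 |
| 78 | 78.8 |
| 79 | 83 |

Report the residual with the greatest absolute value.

x=40: ŷ = 2.4 + 40 = 42.4; r = 44.4 − 42.4 = 2
x=44: ŷ = 2.4 + 44 = 46.4; r = 44.9 − 46.4 = -1.5
x=56: ŷ = 2.4 + 56 = 58.4; r = 56.6 − 58.4 = -1.8
x=63: ŷ = 2.4 + 63 = 65.4; r = 66.2 − 65.4 = 0.8
x=72: ŷ = 2.4 + 72 = 74.4; r = 75.2 − 74.4 = 0.8
x=76: ŷ = 2.4 + 76 = 78.4; r = 78.1 − 78.4 = -0.3
x=78: ŷ = 2.4 + 78 = 80.4; r = 78.8 − 80.4 = -1.6
x=79: ŷ = 2.4 + 79 = 81.4; r = 83 − 81.4 = 1.6
Largest |r| is 2 at x = 40, residual 2.

r = 2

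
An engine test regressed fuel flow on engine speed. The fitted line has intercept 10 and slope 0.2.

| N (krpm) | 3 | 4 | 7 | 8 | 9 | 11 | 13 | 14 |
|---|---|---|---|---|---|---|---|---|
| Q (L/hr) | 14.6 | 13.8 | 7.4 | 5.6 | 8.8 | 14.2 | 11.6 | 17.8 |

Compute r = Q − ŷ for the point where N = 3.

ŷ = 10 + 0.2·3 = 10.6
r = 14.6 − 10.6 = 4

r = 4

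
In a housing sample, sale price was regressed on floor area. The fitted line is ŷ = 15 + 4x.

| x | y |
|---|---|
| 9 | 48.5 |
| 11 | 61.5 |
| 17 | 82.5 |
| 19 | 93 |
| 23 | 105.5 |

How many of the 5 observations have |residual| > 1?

4

x=9: ŷ = 15 + 4·9 = 51; r = 48.5 − 51 = -2.5
x=11: ŷ = 15 + 4·11 = 59; r = 61.5 − 59 = 2.5
x=17: ŷ = 15 + 4·17 = 83; r = 82.5 − 83 = -0.5
x=19: ŷ = 15 + 4·19 = 91; r = 93 − 91 = 2
x=23: ŷ = 15 + 4·23 = 107; r = 105.5 − 107 = -1.5
|r| > 1: x=9 (|r|=2.5), x=11 (|r|=2.5), x=19 (|r|=2), x=23 (|r|=1.5) → 4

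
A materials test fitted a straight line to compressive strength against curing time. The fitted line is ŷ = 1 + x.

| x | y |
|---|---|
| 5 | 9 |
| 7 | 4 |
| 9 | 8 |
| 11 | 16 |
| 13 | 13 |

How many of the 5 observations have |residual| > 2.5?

3

x=5: ŷ = 1 + 5 = 6; r = 9 − 6 = 3
x=7: ŷ = 1 + 7 = 8; r = 4 − 8 = -4
x=9: ŷ = 1 + 9 = 10; r = 8 − 10 = -2
x=11: ŷ = 1 + 11 = 12; r = 16 − 12 = 4
x=13: ŷ = 1 + 13 = 14; r = 13 − 14 = -1
|r| > 2.5: x=5 (|r|=3), x=7 (|r|=4), x=11 (|r|=4) → 3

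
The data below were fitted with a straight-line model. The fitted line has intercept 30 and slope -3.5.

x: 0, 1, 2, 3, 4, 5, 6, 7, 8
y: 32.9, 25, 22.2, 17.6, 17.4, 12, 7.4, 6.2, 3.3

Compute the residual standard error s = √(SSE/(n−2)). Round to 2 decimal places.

x=0: ŷ = 30 − 3.5·0 = 30; r = 32.9 − 30 = 2.9
x=1: ŷ = 30 − 3.5·1 = 26.5; r = 25 − 26.5 = -1.5
x=2: ŷ = 30 − 3.5·2 = 23; r = 22.2 − 23 = -0.8
x=3: ŷ = 30 − 3.5·3 = 19.5; r = 17.6 − 19.5 = -1.9
x=4: ŷ = 30 − 3.5·4 = 16; r = 17.4 − 16 = 1.4
x=5: ŷ = 30 − 3.5·5 = 12.5; r = 12 − 12.5 = -0.5
x=6: ŷ = 30 − 3.5·6 = 9; r = 7.4 − 9 = -1.6
x=7: ŷ = 30 − 3.5·7 = 5.5; r = 6.2 − 5.5 = 0.7
x=8: ŷ = 30 − 3.5·8 = 2; r = 3.3 − 2 = 1.3
SSE = 8.41 + 2.25 + 0.64 + 3.61 + 1.96 + 0.25 + 2.56 + 0.49 + 1.69 = 21.86
s = √(21.86/7) = √3.12286 ≈ 1.77

s = 1.77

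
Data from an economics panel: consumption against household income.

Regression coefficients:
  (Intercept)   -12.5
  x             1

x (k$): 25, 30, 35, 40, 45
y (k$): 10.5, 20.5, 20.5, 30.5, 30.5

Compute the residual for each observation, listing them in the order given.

x=25: ŷ = -12.5 + 25 = 12.5; e = 10.5 − 12.5 = -2
x=30: ŷ = -12.5 + 30 = 17.5; e = 20.5 − 17.5 = 3
x=35: ŷ = -12.5 + 35 = 22.5; e = 20.5 − 22.5 = -2
x=40: ŷ = -12.5 + 40 = 27.5; e = 30.5 − 27.5 = 3
x=45: ŷ = -12.5 + 45 = 32.5; e = 30.5 − 32.5 = -2

-2, 3, -2, 3, -2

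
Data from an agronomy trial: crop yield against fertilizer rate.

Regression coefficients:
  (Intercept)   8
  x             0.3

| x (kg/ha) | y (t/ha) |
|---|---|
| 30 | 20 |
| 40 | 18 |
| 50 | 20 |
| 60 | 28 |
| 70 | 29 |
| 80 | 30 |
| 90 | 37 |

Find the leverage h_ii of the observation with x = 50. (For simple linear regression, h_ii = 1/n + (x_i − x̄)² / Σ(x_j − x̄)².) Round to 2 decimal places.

h = 0.18

x̄ = (30 + 40 + 50 + 60 + 70 + 80 + 90)/7 = 60
Σ(x − x̄)² = 900 + 400 + 100 + 0 + 100 + 400 + 900 = 2800
h = 1/7 + (-10)²/2800 = 0.142857 + 0.0357143 = 0.18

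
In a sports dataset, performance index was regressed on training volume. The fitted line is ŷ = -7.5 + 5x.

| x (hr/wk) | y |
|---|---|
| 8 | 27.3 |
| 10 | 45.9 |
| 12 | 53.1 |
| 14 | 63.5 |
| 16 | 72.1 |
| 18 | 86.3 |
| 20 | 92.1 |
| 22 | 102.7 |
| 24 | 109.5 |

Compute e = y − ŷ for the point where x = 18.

e = 3.8

ŷ = -7.5 + 5·18 = 82.5
e = 86.3 − 82.5 = 3.8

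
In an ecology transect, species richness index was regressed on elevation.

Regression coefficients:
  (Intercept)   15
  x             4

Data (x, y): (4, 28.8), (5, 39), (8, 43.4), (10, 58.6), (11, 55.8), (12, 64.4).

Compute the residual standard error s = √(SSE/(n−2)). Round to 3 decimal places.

x=4: ŷ = 15 + 4·4 = 31; r = 28.8 − 31 = -2.2
x=5: ŷ = 15 + 4·5 = 35; r = 39 − 35 = 4
x=8: ŷ = 15 + 4·8 = 47; r = 43.4 − 47 = -3.6
x=10: ŷ = 15 + 4·10 = 55; r = 58.6 − 55 = 3.6
x=11: ŷ = 15 + 4·11 = 59; r = 55.8 − 59 = -3.2
x=12: ŷ = 15 + 4·12 = 63; r = 64.4 − 63 = 1.4
SSE = 4.84 + 16 + 12.96 + 12.96 + 10.24 + 1.96 = 58.96
s = √(58.96/4) = √14.74 ≈ 3.839

s = 3.839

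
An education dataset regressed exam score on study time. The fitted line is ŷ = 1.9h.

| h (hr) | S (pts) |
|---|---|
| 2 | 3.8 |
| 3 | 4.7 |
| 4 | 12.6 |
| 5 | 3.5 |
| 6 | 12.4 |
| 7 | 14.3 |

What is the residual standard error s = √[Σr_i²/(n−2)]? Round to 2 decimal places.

h=2: ŷ = 1.9·2 = 3.8; r = 3.8 − 3.8 = 0
h=3: ŷ = 1.9·3 = 5.7; r = 4.7 − 5.7 = -1
h=4: ŷ = 1.9·4 = 7.6; r = 12.6 − 7.6 = 5
h=5: ŷ = 1.9·5 = 9.5; r = 3.5 − 9.5 = -6
h=6: ŷ = 1.9·6 = 11.4; r = 12.4 − 11.4 = 1
h=7: ŷ = 1.9·7 = 13.3; r = 14.3 − 13.3 = 1
SSE = 0 + 1 + 25 + 36 + 1 + 1 = 64
s = √(64/4) = √16 ≈ 4.00

s = 4.00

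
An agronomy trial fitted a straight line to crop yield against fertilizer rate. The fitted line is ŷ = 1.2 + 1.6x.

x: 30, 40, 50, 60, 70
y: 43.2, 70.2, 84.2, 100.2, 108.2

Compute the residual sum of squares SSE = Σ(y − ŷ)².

x=30: ŷ = 1.2 + 1.6·30 = 49.2; e = 43.2 − 49.2 = -6
x=40: ŷ = 1.2 + 1.6·40 = 65.2; e = 70.2 − 65.2 = 5
x=50: ŷ = 1.2 + 1.6·50 = 81.2; e = 84.2 − 81.2 = 3
x=60: ŷ = 1.2 + 1.6·60 = 97.2; e = 100.2 − 97.2 = 3
x=70: ŷ = 1.2 + 1.6·70 = 113.2; e = 108.2 − 113.2 = -5
SSE = 36 + 25 + 9 + 9 + 25 = 104

SSE = 104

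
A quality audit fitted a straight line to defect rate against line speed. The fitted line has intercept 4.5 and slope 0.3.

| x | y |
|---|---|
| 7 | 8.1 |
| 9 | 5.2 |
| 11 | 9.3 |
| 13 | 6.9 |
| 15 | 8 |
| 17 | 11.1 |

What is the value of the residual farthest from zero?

x=7: ŷ = 4.5 + 0.3·7 = 6.6; r = 8.1 − 6.6 = 1.5
x=9: ŷ = 4.5 + 0.3·9 = 7.2; r = 5.2 − 7.2 = -2
x=11: ŷ = 4.5 + 0.3·11 = 7.8; r = 9.3 − 7.8 = 1.5
x=13: ŷ = 4.5 + 0.3·13 = 8.4; r = 6.9 − 8.4 = -1.5
x=15: ŷ = 4.5 + 0.3·15 = 9; r = 8 − 9 = -1
x=17: ŷ = 4.5 + 0.3·17 = 9.6; r = 11.1 − 9.6 = 1.5
Largest |r| is 2 at x = 9, residual -2.

r = -2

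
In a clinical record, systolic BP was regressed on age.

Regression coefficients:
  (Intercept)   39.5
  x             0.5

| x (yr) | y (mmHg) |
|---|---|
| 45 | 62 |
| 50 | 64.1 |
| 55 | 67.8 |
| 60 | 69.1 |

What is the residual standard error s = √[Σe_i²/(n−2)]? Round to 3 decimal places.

x=45: ŷ = 39.5 + 0.5·45 = 62; e = 62 − 62 = 0
x=50: ŷ = 39.5 + 0.5·50 = 64.5; e = 64.1 − 64.5 = -0.4
x=55: ŷ = 39.5 + 0.5·55 = 67; e = 67.8 − 67 = 0.8
x=60: ŷ = 39.5 + 0.5·60 = 69.5; e = 69.1 − 69.5 = -0.4
SSE = 0 + 0.16 + 0.64 + 0.16 = 0.96
s = √(0.96/2) = √0.48 ≈ 0.693

s = 0.693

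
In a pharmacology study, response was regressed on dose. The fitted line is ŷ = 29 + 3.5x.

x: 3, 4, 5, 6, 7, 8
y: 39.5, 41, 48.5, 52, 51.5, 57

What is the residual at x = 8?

ŷ = 29 + 3.5·8 = 57
r = 57 − 57 = 0

r = 0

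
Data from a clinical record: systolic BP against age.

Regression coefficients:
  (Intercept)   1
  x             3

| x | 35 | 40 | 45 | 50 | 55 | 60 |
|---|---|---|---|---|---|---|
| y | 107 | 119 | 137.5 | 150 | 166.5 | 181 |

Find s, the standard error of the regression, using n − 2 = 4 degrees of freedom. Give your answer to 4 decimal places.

x=35: ŷ = 1 + 3·35 = 106; r = 107 − 106 = 1
x=40: ŷ = 1 + 3·40 = 121; r = 119 − 121 = -2
x=45: ŷ = 1 + 3·45 = 136; r = 137.5 − 136 = 1.5
x=50: ŷ = 1 + 3·50 = 151; r = 150 − 151 = -1
x=55: ŷ = 1 + 3·55 = 166; r = 166.5 − 166 = 0.5
x=60: ŷ = 1 + 3·60 = 181; r = 181 − 181 = 0
SSE = 1 + 4 + 2.25 + 1 + 0.25 + 0 = 8.5
s = √(8.5/4) = √2.125 ≈ 1.4577

s = 1.4577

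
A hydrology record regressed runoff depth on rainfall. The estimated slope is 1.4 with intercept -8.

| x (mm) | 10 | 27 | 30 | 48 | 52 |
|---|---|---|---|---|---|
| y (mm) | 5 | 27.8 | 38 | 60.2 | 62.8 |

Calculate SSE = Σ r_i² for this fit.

x=10: ŷ = -8 + 1.4·10 = 6; r = 5 − 6 = -1
x=27: ŷ = -8 + 1.4·27 = 29.8; r = 27.8 − 29.8 = -2
x=30: ŷ = -8 + 1.4·30 = 34; r = 38 − 34 = 4
x=48: ŷ = -8 + 1.4·48 = 59.2; r = 60.2 − 59.2 = 1
x=52: ŷ = -8 + 1.4·52 = 64.8; r = 62.8 − 64.8 = -2
SSE = 1 + 4 + 16 + 1 + 4 = 26

SSE = 26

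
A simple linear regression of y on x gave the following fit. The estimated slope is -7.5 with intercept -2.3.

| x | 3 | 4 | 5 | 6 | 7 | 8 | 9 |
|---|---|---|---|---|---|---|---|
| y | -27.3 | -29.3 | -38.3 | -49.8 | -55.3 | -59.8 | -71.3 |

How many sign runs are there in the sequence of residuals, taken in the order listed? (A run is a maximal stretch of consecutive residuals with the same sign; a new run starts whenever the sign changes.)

5 runs

x=3: ŷ = -2.3 − 7.5·3 = -24.8; e = -27.3 − (-24.8) = -2.5
x=4: ŷ = -2.3 − 7.5·4 = -32.3; e = -29.3 − (-32.3) = 3
x=5: ŷ = -2.3 − 7.5·5 = -39.8; e = -38.3 − (-39.8) = 1.5
x=6: ŷ = -2.3 − 7.5·6 = -47.3; e = -49.8 − (-47.3) = -2.5
x=7: ŷ = -2.3 − 7.5·7 = -54.8; e = -55.3 − (-54.8) = -0.5
x=8: ŷ = -2.3 − 7.5·8 = -62.3; e = -59.8 − (-62.3) = 2.5
x=9: ŷ = -2.3 − 7.5·9 = -69.8; e = -71.3 − (-69.8) = -1.5
Signs: − + + − − + −
Runs: −×1, +×2, −×2, +×1, −×1 → 5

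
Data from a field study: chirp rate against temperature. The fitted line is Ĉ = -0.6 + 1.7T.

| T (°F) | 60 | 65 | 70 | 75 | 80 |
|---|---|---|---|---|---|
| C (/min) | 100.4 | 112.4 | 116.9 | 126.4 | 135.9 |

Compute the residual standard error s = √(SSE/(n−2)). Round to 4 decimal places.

T=60: Ĉ = -0.6 + 1.7·60 = 101.4; e = 100.4 − 101.4 = -1
T=65: Ĉ = -0.6 + 1.7·65 = 109.9; e = 112.4 − 109.9 = 2.5
T=70: Ĉ = -0.6 + 1.7·70 = 118.4; e = 116.9 − 118.4 = -1.5
T=75: Ĉ = -0.6 + 1.7·75 = 126.9; e = 126.4 − 126.9 = -0.5
T=80: Ĉ = -0.6 + 1.7·80 = 135.4; e = 135.9 − 135.4 = 0.5
SSE = 1 + 6.25 + 2.25 + 0.25 + 0.25 = 10
s = √(10/3) = √3.33333 ≈ 1.8257

s = 1.8257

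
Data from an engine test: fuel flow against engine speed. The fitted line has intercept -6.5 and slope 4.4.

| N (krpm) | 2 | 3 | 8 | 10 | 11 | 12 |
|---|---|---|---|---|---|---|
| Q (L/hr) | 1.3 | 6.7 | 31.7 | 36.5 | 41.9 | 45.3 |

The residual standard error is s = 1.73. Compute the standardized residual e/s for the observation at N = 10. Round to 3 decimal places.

Q̂ = -6.5 + 4.4·10 = 37.5
e = 36.5 − 37.5 = -1
e/s = -1 / 1.73 = -0.578

-0.578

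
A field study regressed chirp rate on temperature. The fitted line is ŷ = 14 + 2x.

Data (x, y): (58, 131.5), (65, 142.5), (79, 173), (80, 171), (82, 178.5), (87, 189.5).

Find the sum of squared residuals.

x=58: ŷ = 14 + 2·58 = 130; r = 131.5 − 130 = 1.5
x=65: ŷ = 14 + 2·65 = 144; r = 142.5 − 144 = -1.5
x=79: ŷ = 14 + 2·79 = 172; r = 173 − 172 = 1
x=80: ŷ = 14 + 2·80 = 174; r = 171 − 174 = -3
x=82: ŷ = 14 + 2·82 = 178; r = 178.5 − 178 = 0.5
x=87: ŷ = 14 + 2·87 = 188; r = 189.5 − 188 = 1.5
SSE = 2.25 + 2.25 + 1 + 9 + 0.25 + 2.25 = 17

SSE = 17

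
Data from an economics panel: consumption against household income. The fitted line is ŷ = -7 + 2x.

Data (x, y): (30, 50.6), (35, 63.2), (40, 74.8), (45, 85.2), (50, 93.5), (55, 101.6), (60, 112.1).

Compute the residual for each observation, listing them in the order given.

x=30: ŷ = -7 + 2·30 = 53; e = 50.6 − 53 = -2.4
x=35: ŷ = -7 + 2·35 = 63; e = 63.2 − 63 = 0.2
x=40: ŷ = -7 + 2·40 = 73; e = 74.8 − 73 = 1.8
x=45: ŷ = -7 + 2·45 = 83; e = 85.2 − 83 = 2.2
x=50: ŷ = -7 + 2·50 = 93; e = 93.5 − 93 = 0.5
x=55: ŷ = -7 + 2·55 = 103; e = 101.6 − 103 = -1.4
x=60: ŷ = -7 + 2·60 = 113; e = 112.1 − 113 = -0.9

-2.4, 0.2, 1.8, 2.2, 0.5, -1.4, -0.9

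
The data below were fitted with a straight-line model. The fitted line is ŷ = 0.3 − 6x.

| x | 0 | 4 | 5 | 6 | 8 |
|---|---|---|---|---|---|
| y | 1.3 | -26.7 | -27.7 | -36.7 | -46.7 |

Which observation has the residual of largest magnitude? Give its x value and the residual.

x=0: ŷ = 0.3 − 6·0 = 0.3; r = 1.3 − 0.3 = 1
x=4: ŷ = 0.3 − 6·4 = -23.7; r = -26.7 − (-23.7) = -3
x=5: ŷ = 0.3 − 6·5 = -29.7; r = -27.7 − (-29.7) = 2
x=6: ŷ = 0.3 − 6·6 = -35.7; r = -36.7 − (-35.7) = -1
x=8: ŷ = 0.3 − 6·8 = -47.7; r = -46.7 − (-47.7) = 1
Largest |r| is 3 at x = 4, residual -3.

x = 4, r = -3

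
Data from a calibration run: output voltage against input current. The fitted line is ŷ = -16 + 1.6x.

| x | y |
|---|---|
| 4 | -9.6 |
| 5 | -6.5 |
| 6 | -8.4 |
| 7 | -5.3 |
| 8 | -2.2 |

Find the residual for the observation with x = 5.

ŷ = -16 + 1.6·5 = -8
e = -6.5 − (-8) = 1.5

e = 1.5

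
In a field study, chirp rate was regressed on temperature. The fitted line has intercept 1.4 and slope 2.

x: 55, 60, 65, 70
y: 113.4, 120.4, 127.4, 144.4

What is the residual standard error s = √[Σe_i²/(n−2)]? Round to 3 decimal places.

x=55: ŷ = 1.4 + 2·55 = 111.4; e = 113.4 − 111.4 = 2
x=60: ŷ = 1.4 + 2·60 = 121.4; e = 120.4 − 121.4 = -1
x=65: ŷ = 1.4 + 2·65 = 131.4; e = 127.4 − 131.4 = -4
x=70: ŷ = 1.4 + 2·70 = 141.4; e = 144.4 − 141.4 = 3
SSE = 4 + 1 + 16 + 9 = 30
s = √(30/2) = √15 ≈ 3.873

s = 3.873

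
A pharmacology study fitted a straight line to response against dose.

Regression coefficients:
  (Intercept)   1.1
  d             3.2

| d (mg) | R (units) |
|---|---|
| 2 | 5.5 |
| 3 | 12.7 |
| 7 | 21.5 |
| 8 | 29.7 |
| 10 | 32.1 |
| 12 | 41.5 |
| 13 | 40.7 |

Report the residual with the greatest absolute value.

e = 3

d=2: R̂ = 1.1 + 3.2·2 = 7.5; e = 5.5 − 7.5 = -2
d=3: R̂ = 1.1 + 3.2·3 = 10.7; e = 12.7 − 10.7 = 2
d=7: R̂ = 1.1 + 3.2·7 = 23.5; e = 21.5 − 23.5 = -2
d=8: R̂ = 1.1 + 3.2·8 = 26.7; e = 29.7 − 26.7 = 3
d=10: R̂ = 1.1 + 3.2·10 = 33.1; e = 32.1 − 33.1 = -1
d=12: R̂ = 1.1 + 3.2·12 = 39.5; e = 41.5 − 39.5 = 2
d=13: R̂ = 1.1 + 3.2·13 = 42.7; e = 40.7 − 42.7 = -2
Largest |e| is 3 at d = 8, residual 3.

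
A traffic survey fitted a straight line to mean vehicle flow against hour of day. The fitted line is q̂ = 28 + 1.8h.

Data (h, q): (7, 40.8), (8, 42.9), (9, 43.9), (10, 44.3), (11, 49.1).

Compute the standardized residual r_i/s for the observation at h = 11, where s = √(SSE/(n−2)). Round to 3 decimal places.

1.011

h=7: q̂ = 28 + 1.8·7 = 40.6; r = 40.8 − 40.6 = 0.2
h=8: q̂ = 28 + 1.8·8 = 42.4; r = 42.9 − 42.4 = 0.5
h=9: q̂ = 28 + 1.8·9 = 44.2; r = 43.9 − 44.2 = -0.3
h=10: q̂ = 28 + 1.8·10 = 46; r = 44.3 − 46 = -1.7
h=11: q̂ = 28 + 1.8·11 = 47.8; r = 49.1 − 47.8 = 1.3
SSE = 0.04 + 0.25 + 0.09 + 2.89 + 1.69 = 4.96
s = √(4.96/3) = 1.28582
r/s = 1.3 / 1.28582 = 1.011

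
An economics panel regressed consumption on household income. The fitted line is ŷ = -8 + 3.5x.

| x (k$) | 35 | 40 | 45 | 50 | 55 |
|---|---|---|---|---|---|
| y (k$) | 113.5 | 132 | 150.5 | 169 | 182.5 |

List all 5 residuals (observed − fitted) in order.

-1, 0, 1, 2, -2

x=35: ŷ = -8 + 3.5·35 = 114.5; e = 113.5 − 114.5 = -1
x=40: ŷ = -8 + 3.5·40 = 132; e = 132 − 132 = 0
x=45: ŷ = -8 + 3.5·45 = 149.5; e = 150.5 − 149.5 = 1
x=50: ŷ = -8 + 3.5·50 = 167; e = 169 − 167 = 2
x=55: ŷ = -8 + 3.5·55 = 184.5; e = 182.5 − 184.5 = -2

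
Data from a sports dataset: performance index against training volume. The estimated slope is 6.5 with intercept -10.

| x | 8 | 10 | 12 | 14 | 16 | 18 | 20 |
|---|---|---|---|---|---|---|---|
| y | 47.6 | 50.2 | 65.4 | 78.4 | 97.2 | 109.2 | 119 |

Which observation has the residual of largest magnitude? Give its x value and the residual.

x = 8, e = 5.6

x=8: ŷ = -10 + 6.5·8 = 42; e = 47.6 − 42 = 5.6
x=10: ŷ = -10 + 6.5·10 = 55; e = 50.2 − 55 = -4.8
x=12: ŷ = -10 + 6.5·12 = 68; e = 65.4 − 68 = -2.6
x=14: ŷ = -10 + 6.5·14 = 81; e = 78.4 − 81 = -2.6
x=16: ŷ = -10 + 6.5·16 = 94; e = 97.2 − 94 = 3.2
x=18: ŷ = -10 + 6.5·18 = 107; e = 109.2 − 107 = 2.2
x=20: ŷ = -10 + 6.5·20 = 120; e = 119 − 120 = -1
Largest |e| is 5.6 at x = 8, residual 5.6.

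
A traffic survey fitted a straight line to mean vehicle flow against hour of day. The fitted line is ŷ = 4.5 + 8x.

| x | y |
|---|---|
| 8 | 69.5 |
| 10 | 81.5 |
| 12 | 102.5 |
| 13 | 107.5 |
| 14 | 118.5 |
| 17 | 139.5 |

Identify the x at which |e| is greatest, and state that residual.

x=8: ŷ = 4.5 + 8·8 = 68.5; e = 69.5 − 68.5 = 1
x=10: ŷ = 4.5 + 8·10 = 84.5; e = 81.5 − 84.5 = -3
x=12: ŷ = 4.5 + 8·12 = 100.5; e = 102.5 − 100.5 = 2
x=13: ŷ = 4.5 + 8·13 = 108.5; e = 107.5 − 108.5 = -1
x=14: ŷ = 4.5 + 8·14 = 116.5; e = 118.5 − 116.5 = 2
x=17: ŷ = 4.5 + 8·17 = 140.5; e = 139.5 − 140.5 = -1
Largest |e| is 3 at x = 10, residual -3.

x = 10, e = -3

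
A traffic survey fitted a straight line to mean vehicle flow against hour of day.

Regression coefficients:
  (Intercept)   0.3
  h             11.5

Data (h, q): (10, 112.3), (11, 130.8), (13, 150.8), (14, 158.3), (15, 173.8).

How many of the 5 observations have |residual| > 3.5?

h=10: ŷ = 0.3 + 11.5·10 = 115.3; e = 112.3 − 115.3 = -3
h=11: ŷ = 0.3 + 11.5·11 = 126.8; e = 130.8 − 126.8 = 4
h=13: ŷ = 0.3 + 11.5·13 = 149.8; e = 150.8 − 149.8 = 1
h=14: ŷ = 0.3 + 11.5·14 = 161.3; e = 158.3 − 161.3 = -3
h=15: ŷ = 0.3 + 11.5·15 = 172.8; e = 173.8 − 172.8 = 1
|e| > 3.5: h=11 (|e|=4) → 1

1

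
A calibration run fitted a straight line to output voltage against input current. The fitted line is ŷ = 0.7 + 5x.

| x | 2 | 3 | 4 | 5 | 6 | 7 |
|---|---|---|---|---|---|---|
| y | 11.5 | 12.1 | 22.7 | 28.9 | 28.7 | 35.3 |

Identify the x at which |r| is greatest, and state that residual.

x = 3, r = -3.6

x=2: ŷ = 0.7 + 5·2 = 10.7; r = 11.5 − 10.7 = 0.8
x=3: ŷ = 0.7 + 5·3 = 15.7; r = 12.1 − 15.7 = -3.6
x=4: ŷ = 0.7 + 5·4 = 20.7; r = 22.7 − 20.7 = 2
x=5: ŷ = 0.7 + 5·5 = 25.7; r = 28.9 − 25.7 = 3.2
x=6: ŷ = 0.7 + 5·6 = 30.7; r = 28.7 − 30.7 = -2
x=7: ŷ = 0.7 + 5·7 = 35.7; r = 35.3 − 35.7 = -0.4
Largest |r| is 3.6 at x = 3, residual -3.6.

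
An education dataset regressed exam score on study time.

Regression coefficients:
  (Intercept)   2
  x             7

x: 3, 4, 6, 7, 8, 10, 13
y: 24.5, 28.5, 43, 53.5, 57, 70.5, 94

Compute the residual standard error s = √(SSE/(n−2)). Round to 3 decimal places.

x=3: ŷ = 2 + 7·3 = 23; r = 24.5 − 23 = 1.5
x=4: ŷ = 2 + 7·4 = 30; r = 28.5 − 30 = -1.5
x=6: ŷ = 2 + 7·6 = 44; r = 43 − 44 = -1
x=7: ŷ = 2 + 7·7 = 51; r = 53.5 − 51 = 2.5
x=8: ŷ = 2 + 7·8 = 58; r = 57 − 58 = -1
x=10: ŷ = 2 + 7·10 = 72; r = 70.5 − 72 = -1.5
x=13: ŷ = 2 + 7·13 = 93; r = 94 − 93 = 1
SSE = 2.25 + 2.25 + 1 + 6.25 + 1 + 2.25 + 1 = 16
s = √(16/5) = √3.2 ≈ 1.789

s = 1.789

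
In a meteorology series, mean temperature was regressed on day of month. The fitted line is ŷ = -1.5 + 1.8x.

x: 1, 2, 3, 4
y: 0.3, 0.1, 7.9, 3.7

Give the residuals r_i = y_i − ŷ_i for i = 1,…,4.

x=1: ŷ = -1.5 + 1.8·1 = 0.3; r = 0.3 − 0.3 = 0
x=2: ŷ = -1.5 + 1.8·2 = 2.1; r = 0.1 − 2.1 = -2
x=3: ŷ = -1.5 + 1.8·3 = 3.9; r = 7.9 − 3.9 = 4
x=4: ŷ = -1.5 + 1.8·4 = 5.7; r = 3.7 − 5.7 = -2

0, -2, 4, -2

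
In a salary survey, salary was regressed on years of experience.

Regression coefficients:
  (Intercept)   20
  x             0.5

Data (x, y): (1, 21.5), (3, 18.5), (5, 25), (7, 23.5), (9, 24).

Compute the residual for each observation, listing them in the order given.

x=1: ŷ = 20 + 0.5·1 = 20.5; e = 21.5 − 20.5 = 1
x=3: ŷ = 20 + 0.5·3 = 21.5; e = 18.5 − 21.5 = -3
x=5: ŷ = 20 + 0.5·5 = 22.5; e = 25 − 22.5 = 2.5
x=7: ŷ = 20 + 0.5·7 = 23.5; e = 23.5 − 23.5 = 0
x=9: ŷ = 20 + 0.5·9 = 24.5; e = 24 − 24.5 = -0.5

1, -3, 2.5, 0, -0.5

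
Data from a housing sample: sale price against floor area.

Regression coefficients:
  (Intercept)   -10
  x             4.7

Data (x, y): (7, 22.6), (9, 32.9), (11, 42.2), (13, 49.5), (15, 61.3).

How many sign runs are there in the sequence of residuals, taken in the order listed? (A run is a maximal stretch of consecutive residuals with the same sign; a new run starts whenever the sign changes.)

4 runs

x=7: ŷ = -10 + 4.7·7 = 22.9; r = 22.6 − 22.9 = -0.3
x=9: ŷ = -10 + 4.7·9 = 32.3; r = 32.9 − 32.3 = 0.6
x=11: ŷ = -10 + 4.7·11 = 41.7; r = 42.2 − 41.7 = 0.5
x=13: ŷ = -10 + 4.7·13 = 51.1; r = 49.5 − 51.1 = -1.6
x=15: ŷ = -10 + 4.7·15 = 60.5; r = 61.3 − 60.5 = 0.8
Signs: − + + − +
Runs: −×1, +×2, −×1, +×1 → 4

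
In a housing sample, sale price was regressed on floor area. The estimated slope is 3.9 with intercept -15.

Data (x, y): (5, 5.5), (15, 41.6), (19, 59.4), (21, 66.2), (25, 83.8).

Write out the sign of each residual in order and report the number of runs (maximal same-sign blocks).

5 runs

x=5: ŷ = -15 + 3.9·5 = 4.5; e = 5.5 − 4.5 = 1
x=15: ŷ = -15 + 3.9·15 = 43.5; e = 41.6 − 43.5 = -1.9
x=19: ŷ = -15 + 3.9·19 = 59.1; e = 59.4 − 59.1 = 0.3
x=21: ŷ = -15 + 3.9·21 = 66.9; e = 66.2 − 66.9 = -0.7
x=25: ŷ = -15 + 3.9·25 = 82.5; e = 83.8 − 82.5 = 1.3
Signs: + − + − +
Runs: +×1, −×1, +×1, −×1, +×1 → 5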